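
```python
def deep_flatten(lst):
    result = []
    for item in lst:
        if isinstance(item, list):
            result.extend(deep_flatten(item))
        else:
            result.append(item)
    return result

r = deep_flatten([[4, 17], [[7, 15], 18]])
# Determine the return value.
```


deep_flatten([[4, 17], [[7, 15], 18]])
Processing each element:
  [4, 17] is a list -> deep_flatten recursively -> [4, 17]
  [[7, 15], 18] is a list -> deep_flatten recursively -> [7, 15, 18]
= [4, 17, 7, 15, 18]


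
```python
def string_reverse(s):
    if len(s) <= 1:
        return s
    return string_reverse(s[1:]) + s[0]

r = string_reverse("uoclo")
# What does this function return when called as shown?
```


string_reverse("uoclo")
= string_reverse("oclo") + "u"
= string_reverse("clo") + "o" + "u"
= string_reverse("lo") + "c" + "o" + "u"
= string_reverse("o") + "l" + "c" + "o" + "u"
= "o" + "l" + "c" + "o" + "u"
= "olcou"


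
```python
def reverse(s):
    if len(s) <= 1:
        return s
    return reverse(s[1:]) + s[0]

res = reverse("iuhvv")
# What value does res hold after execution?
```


reverse("iuhvv")
= reverse("uhvv") + "i"
= reverse("hvv") + "u" + "i"
= reverse("vv") + "h" + "u" + "i"
= reverse("v") + "v" + "h" + "u" + "i"
= "v" + "v" + "h" + "u" + "i"
= "vvhui"


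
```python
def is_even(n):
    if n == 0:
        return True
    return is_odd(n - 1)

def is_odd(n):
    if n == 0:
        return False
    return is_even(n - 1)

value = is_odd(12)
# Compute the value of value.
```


is_odd(12)
= is_even(11)
= is_odd(10)
= is_even(9)
= is_odd(8)
= is_even(7)
= is_odd(6)
= is_even(5)
= is_odd(4)
= is_even(3)
= is_odd(2)
= is_even(1)
= is_odd(0)
n == 0: return False
= False


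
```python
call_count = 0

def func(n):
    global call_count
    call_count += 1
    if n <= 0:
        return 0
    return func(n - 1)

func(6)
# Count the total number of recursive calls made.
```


func(6) calls func(5) calls ... calls func(0)
Total calls: 6 + 1 (for base case) = 7


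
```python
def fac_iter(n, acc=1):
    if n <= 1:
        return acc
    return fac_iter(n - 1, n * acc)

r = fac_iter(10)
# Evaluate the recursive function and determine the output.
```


fac_iter(10, 1)
= fac_iter(9, 10 * 1) = fac_iter(9, 10)
= fac_iter(8, 9 * 10) = fac_iter(8, 90)
= fac_iter(7, 8 * 90) = fac_iter(7, 720)
= fac_iter(6, 7 * 720) = fac_iter(6, 5040)
= fac_iter(5, 6 * 5040) = fac_iter(5, 30240)
= fac_iter(4, 5 * 30240) = fac_iter(4, 151200)
= fac_iter(3, 4 * 151200) = fac_iter(3, 604800)
= fac_iter(2, 3 * 604800) = fac_iter(2, 1814400)
= fac_iter(1, 2 * 1814400) = fac_iter(1, 3628800)
n <= 1, return acc = 3628800


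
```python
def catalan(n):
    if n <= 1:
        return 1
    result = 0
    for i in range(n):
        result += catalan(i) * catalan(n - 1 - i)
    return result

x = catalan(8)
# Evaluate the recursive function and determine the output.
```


catalan(8)
= sum of catalan(i) * catalan(8-1-i) for i in 0..7
First compute sub-values bottom-up:
  catalan(0) = 1, catalan(1) = 1
  catalan(2) = 1*1 + 1*1 = 2
  catalan(3) = 1*2 + 1*1 + 2*1 = 5
  catalan(4) = 1*5 + 1*2 + 2*1 + 5*1 = 14
  catalan(5) = 1*14 + 1*5 + 2*2 + 5*1 + 14*1 = 42
  catalan(6) = 1*42 + 1*14 + 2*5 + 5*2 + 14*1 + 42*1 = 132
  catalan(7) = 1*132 + 1*42 + 2*14 + 5*5 + 14*2 + 42*1 + 132*1 = 429
Now catalan(8):
  catalan(0)*catalan(7) = 1*429 = 429
  catalan(1)*catalan(6) = 1*132 = 132
  catalan(2)*catalan(5) = 2*42 = 84
  catalan(3)*catalan(4) = 5*14 = 70
  catalan(4)*catalan(3) = 14*5 = 70
  catalan(5)*catalan(2) = 42*2 = 84
  catalan(6)*catalan(1) = 132*1 = 132
  catalan(7)*catalan(0) = 429*1 = 429
= 429 + 132 + 84 + 70 + 70 + 84 + 132 + 429
= 1430


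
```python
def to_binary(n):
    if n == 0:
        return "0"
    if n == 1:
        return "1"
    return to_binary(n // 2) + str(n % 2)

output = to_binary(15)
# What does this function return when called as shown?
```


to_binary(15)
= to_binary(7) + "1"
= to_binary(3) + "1" + "1"
= to_binary(1) + "1" + "1" + "1"
= "1" + "1" + "1" + "1"
= "1111"


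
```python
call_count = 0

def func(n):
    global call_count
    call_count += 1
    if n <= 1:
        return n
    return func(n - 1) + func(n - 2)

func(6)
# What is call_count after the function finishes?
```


func(6) calls func(5) and func(4); each non-base call branches into two more.
Let C(k) = total number of calls made by func(k), including the call to func(k) itself.
Base cases: C(0) = 1, C(1) = 1
Recurrence: C(k) = 1 + C(k-1) + C(k-2)
  C(2) = 1 + C(1) + C(0) = 1 + 1 + 1 = 3
  C(3) = 1 + C(2) + C(1) = 1 + 3 + 1 = 5
  C(4) = 1 + C(3) + C(2) = 1 + 5 + 3 = 9
  C(5) = 1 + C(4) + C(3) = 1 + 9 + 5 = 15
  C(6) = 1 + C(5) + C(4) = 1 + 15 + 9 = 25
Total calls = C(6) = 25


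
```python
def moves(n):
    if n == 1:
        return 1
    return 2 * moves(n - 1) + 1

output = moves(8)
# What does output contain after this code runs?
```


moves(8)
= 2 * moves(7) + 1
= 2 * (2 * moves(6) + 1) + 1
= 2 * (2 * (2 * moves(5) + 1) + 1) + 1
= 2 * (2 * (2 * (2 * moves(4) + 1) + 1) + 1) + 1
= 2 * (2 * (2 * (2 * (2 * moves(3) + 1) + 1) + 1) + 1) + 1
= 2 * (2 * (2 * (2 * (2 * (2 * moves(2) + 1) + 1) + 1) + 1) + 1) + 1
= 2 * (2 * (2 * (2 * (2 * (2 * (2 * moves(1) + 1) + 1) + 1) + 1) + 1) + 1) + 1
Now compute bottom-up:
moves(1) = 1
moves(2) = 2 * 1 + 1 = 3
moves(3) = 2 * 3 + 1 = 7
moves(4) = 2 * 7 + 1 = 15
moves(5) = 2 * 15 + 1 = 31
moves(6) = 2 * 31 + 1 = 63
moves(7) = 2 * 63 + 1 = 127
moves(8) = 2 * 127 + 1 = 255
= 255


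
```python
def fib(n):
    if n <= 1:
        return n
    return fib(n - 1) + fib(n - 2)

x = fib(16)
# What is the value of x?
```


fib(16)
= fib(15) + fib(14)
= (fib(14) + fib(13)) + fib(14)
Computing bottom-up: fib(0)=0, fib(1)=1, fib(2)=1, fib(3)=2, fib(4)=3, fib(5)=5, fib(6)=8, fib(7)=13, fib(8)=21, fib(9)=34, fib(10)=55, fib(11)=89, fib(12)=144, fib(13)=233, fib(14)=377, fib(15)=610, fib(16)=987
= 987


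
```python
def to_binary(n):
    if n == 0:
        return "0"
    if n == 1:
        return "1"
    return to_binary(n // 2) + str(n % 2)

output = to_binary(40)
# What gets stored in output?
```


to_binary(40)
= to_binary(20) + "0"
= to_binary(10) + "0" + "0"
= to_binary(5) + "0" + "0" + "0"
= to_binary(2) + "1" + "0" + "0" + "0"
= to_binary(1) + "0" + "1" + "0" + "0" + "0"
= "1" + "0" + "1" + "0" + "0" + "0"
= "101000"


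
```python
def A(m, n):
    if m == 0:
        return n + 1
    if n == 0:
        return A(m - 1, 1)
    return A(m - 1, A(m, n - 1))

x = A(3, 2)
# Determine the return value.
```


A(3, 2)
= A(2, A(3, 1))
First compute A(3, 1) = 13
= A(2, 13)
= 29


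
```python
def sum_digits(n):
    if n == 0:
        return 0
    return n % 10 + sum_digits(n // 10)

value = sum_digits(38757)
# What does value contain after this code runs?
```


sum_digits(38757)
= 7 + sum_digits(3875)
= 7 + 5 + sum_digits(387)
= 7 + 5 + 7 + sum_digits(38)
= 7 + 5 + 7 + 8 + sum_digits(3)
= 7 + 5 + 7 + 8 + 3 + sum_digits(0)
= 7 + 5 + 7 + 8 + 3 + 0
= 30


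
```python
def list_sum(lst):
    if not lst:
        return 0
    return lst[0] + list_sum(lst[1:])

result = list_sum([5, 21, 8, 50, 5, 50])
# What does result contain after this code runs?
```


list_sum([5, 21, 8, 50, 5, 50])
= 5 + list_sum([21, 8, 50, 5, 50])
= 5 + 21 + list_sum([8, 50, 5, 50])
= 5 + 21 + 8 + list_sum([50, 5, 50])
= 5 + 21 + 8 + 50 + list_sum([5, 50])
= 5 + 21 + 8 + 50 + 5 + list_sum([50])
= 5 + 21 + 8 + 50 + 5 + 50 + list_sum([])
= 5 + 21 + 8 + 50 + 5 + 50 + 0
= 139


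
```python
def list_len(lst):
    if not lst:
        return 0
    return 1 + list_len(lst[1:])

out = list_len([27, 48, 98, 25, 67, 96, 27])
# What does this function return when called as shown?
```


list_len([27, 48, 98, 25, 67, 96, 27])
= 1 + list_len([48, 98, 25, 67, 96, 27])
= 1 + 1 + list_len([98, 25, 67, 96, 27])
= 1 + 1 + 1 + list_len([25, 67, 96, 27])
= 1 + 1 + 1 + 1 + list_len([67, 96, 27])
= 1 + 1 + 1 + 1 + 1 + list_len([96, 27])
= 1 + 1 + 1 + 1 + 1 + 1 + list_len([27])
= 1 + 1 + 1 + 1 + 1 + 1 + 1 + list_len([])
= 1 + 1 + 1 + 1 + 1 + 1 + 1 + 0
= 7


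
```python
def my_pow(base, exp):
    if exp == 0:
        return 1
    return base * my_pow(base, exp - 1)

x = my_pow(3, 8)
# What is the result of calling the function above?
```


my_pow(3, 8)
= 3 * my_pow(3, 7)
= 3 * 3 * my_pow(3, 6)
= 3 * 3 * 3 * my_pow(3, 5)
= 3 * 3 * 3 * 3 * my_pow(3, 4)
= 3 * 3 * 3 * 3 * 3 * my_pow(3, 3)
= 3 * 3 * 3 * 3 * 3 * 3 * my_pow(3, 2)
= 3 * 3 * 3 * 3 * 3 * 3 * 3 * my_pow(3, 1)
= 3 * 3 * 3 * 3 * 3 * 3 * 3 * 3 * my_pow(3, 0)
= 3 * 3 * 3 * 3 * 3 * 3 * 3 * 3 * 1
= 6561


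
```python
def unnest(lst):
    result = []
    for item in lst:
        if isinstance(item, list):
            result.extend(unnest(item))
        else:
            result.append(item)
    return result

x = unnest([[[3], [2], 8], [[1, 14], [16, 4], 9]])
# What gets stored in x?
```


unnest([[[3], [2], 8], [[1, 14], [16, 4], 9]])
Processing each element:
  [[3], [2], 8] is a list -> unnest recursively -> [3, 2, 8]
  [[1, 14], [16, 4], 9] is a list -> unnest recursively -> [1, 14, 16, 4, 9]
= [3, 2, 8, 1, 14, 16, 4, 9]


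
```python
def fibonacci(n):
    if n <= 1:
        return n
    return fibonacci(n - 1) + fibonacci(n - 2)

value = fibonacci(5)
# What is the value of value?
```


fibonacci(5)
= fibonacci(4) + fibonacci(3)
= (fibonacci(3) + fibonacci(2)) + fibonacci(3)
Computing bottom-up: fibonacci(0)=0, fibonacci(1)=1, fibonacci(2)=1, fibonacci(3)=2, fibonacci(4)=3, fibonacci(5)=5
= 5


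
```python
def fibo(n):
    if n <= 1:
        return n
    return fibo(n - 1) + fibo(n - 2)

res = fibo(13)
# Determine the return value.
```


fibo(13)
= fibo(12) + fibo(11)
= (fibo(11) + fibo(10)) + fibo(11)
Computing bottom-up: fibo(0)=0, fibo(1)=1, fibo(2)=1, fibo(3)=2, fibo(4)=3, fibo(5)=5, fibo(6)=8, fibo(7)=13, fibo(8)=21, fibo(9)=34, fibo(10)=55, fibo(11)=89, fibo(12)=144, fibo(13)=233
= 233


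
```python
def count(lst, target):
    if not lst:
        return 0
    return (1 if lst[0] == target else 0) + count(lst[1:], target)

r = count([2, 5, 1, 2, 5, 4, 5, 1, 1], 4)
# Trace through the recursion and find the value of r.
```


count([2, 5, 1, 2, 5, 4, 5, 1, 1], 4)
lst[0]=2 != 4: 0 + count([5, 1, 2, 5, 4, 5, 1, 1], 4)
lst[0]=5 != 4: 0 + count([1, 2, 5, 4, 5, 1, 1], 4)
lst[0]=1 != 4: 0 + count([2, 5, 4, 5, 1, 1], 4)
lst[0]=2 != 4: 0 + count([5, 4, 5, 1, 1], 4)
lst[0]=5 != 4: 0 + count([4, 5, 1, 1], 4)
lst[0]=4 == 4: 1 + count([5, 1, 1], 4)
lst[0]=5 != 4: 0 + count([1, 1], 4)
lst[0]=1 != 4: 0 + count([1], 4)
lst[0]=1 != 4: 0 + count([], 4)
= 1


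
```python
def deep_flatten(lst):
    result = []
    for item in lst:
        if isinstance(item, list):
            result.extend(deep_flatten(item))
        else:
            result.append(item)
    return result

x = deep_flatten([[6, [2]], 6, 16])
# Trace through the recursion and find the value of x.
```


deep_flatten([[6, [2]], 6, 16])
Processing each element:
  [6, [2]] is a list -> deep_flatten recursively -> [6, 2]
  6 is not a list -> append 6
  16 is not a list -> append 16
= [6, 2, 6, 16]


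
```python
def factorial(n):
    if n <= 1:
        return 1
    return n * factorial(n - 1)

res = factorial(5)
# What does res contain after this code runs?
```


factorial(5)
= 5 * factorial(4)
= 5 * 4 * factorial(3)
= 5 * 4 * 3 * factorial(2)
= 5 * 4 * 3 * 2 * factorial(1)
= 5 * 4 * 3 * 2 * 1
= 120


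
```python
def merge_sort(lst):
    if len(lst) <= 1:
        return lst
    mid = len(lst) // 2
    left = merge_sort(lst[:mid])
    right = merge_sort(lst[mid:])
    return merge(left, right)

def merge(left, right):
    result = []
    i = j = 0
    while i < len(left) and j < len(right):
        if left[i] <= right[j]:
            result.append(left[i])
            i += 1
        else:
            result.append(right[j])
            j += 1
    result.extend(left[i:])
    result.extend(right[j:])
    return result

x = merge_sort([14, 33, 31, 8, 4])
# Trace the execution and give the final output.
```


merge_sort([14, 33, 31, 8, 4])
Split into [14, 33] and [31, 8, 4]
Left sorted: [14, 33]
Right sorted: [4, 8, 31]
Merge [14, 33] and [4, 8, 31]
= [4, 8, 14, 31, 33]


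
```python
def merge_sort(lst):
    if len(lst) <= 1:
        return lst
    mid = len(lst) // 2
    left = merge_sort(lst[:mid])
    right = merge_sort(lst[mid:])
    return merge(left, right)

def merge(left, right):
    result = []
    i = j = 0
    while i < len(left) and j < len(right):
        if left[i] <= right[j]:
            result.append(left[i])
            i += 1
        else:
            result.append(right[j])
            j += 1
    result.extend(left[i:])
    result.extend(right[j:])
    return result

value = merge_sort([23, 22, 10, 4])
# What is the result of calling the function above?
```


merge_sort([23, 22, 10, 4])
Split into [23, 22] and [10, 4]
Left sorted: [22, 23]
Right sorted: [4, 10]
Merge [22, 23] and [4, 10]
= [4, 10, 22, 23]


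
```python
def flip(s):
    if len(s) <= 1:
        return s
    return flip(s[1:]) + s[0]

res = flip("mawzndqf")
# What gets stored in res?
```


flip("mawzndqf")
= flip("awzndqf") + "m"
= flip("wzndqf") + "a" + "m"
= flip("zndqf") + "w" + "a" + "m"
= flip("ndqf") + "z" + "w" + "a" + "m"
= flip("dqf") + "n" + "z" + "w" + "a" + "m"
= flip("qf") + "d" + "n" + "z" + "w" + "a" + "m"
= flip("f") + "q" + "d" + "n" + "z" + "w" + "a" + "m"
= "f" + "q" + "d" + "n" + "z" + "w" + "a" + "m"
= "fqdnzwam"


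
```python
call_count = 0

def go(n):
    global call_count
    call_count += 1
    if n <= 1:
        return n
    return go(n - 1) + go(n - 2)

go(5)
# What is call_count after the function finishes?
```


go(5) calls go(4) and go(3); each non-base call branches into two more.
Let C(k) = total number of calls made by go(k), including the call to go(k) itself.
Base cases: C(0) = 1, C(1) = 1
Recurrence: C(k) = 1 + C(k-1) + C(k-2)
  C(2) = 1 + C(1) + C(0) = 1 + 1 + 1 = 3
  C(3) = 1 + C(2) + C(1) = 1 + 3 + 1 = 5
  C(4) = 1 + C(3) + C(2) = 1 + 5 + 3 = 9
  C(5) = 1 + C(4) + C(3) = 1 + 9 + 5 = 15
Total calls = C(5) = 15


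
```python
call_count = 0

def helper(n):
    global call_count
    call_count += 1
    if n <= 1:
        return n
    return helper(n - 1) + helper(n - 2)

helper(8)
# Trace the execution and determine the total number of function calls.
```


helper(8) calls helper(7) and helper(6); each non-base call branches into two more.
Let C(k) = total number of calls made by helper(k), including the call to helper(k) itself.
Base cases: C(0) = 1, C(1) = 1
Recurrence: C(k) = 1 + C(k-1) + C(k-2)
  C(2) = 1 + C(1) + C(0) = 1 + 1 + 1 = 3
  C(3) = 1 + C(2) + C(1) = 1 + 3 + 1 = 5
  C(4) = 1 + C(3) + C(2) = 1 + 5 + 3 = 9
  C(5) = 1 + C(4) + C(3) = 1 + 9 + 5 = 15
  C(6) = 1 + C(5) + C(4) = 1 + 15 + 9 = 25
  C(7) = 1 + C(6) + C(5) = 1 + 25 + 15 = 41
  C(8) = 1 + C(7) + C(6) = 1 + 41 + 25 = 67
Total calls = C(8) = 67


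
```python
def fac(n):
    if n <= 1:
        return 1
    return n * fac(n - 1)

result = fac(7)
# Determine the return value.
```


fac(7)
= 7 * fac(6)
= 7 * 6 * fac(5)
= 7 * 6 * 5 * fac(4)
= 7 * 6 * 5 * 4 * fac(3)
= 7 * 6 * 5 * 4 * 3 * fac(2)
= 7 * 6 * 5 * 4 * 3 * 2 * fac(1)
= 7 * 6 * 5 * 4 * 3 * 2 * 1
= 5040


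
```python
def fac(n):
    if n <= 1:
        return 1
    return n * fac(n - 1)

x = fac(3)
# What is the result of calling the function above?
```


fac(3)
= 3 * fac(2)
= 3 * 2 * fac(1)
= 3 * 2 * 1
= 6


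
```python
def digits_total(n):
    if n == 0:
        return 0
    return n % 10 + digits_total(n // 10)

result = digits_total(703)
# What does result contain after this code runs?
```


digits_total(703)
= 3 + digits_total(70)
= 3 + 0 + digits_total(7)
= 3 + 0 + 7 + digits_total(0)
= 3 + 0 + 7 + 0
= 10


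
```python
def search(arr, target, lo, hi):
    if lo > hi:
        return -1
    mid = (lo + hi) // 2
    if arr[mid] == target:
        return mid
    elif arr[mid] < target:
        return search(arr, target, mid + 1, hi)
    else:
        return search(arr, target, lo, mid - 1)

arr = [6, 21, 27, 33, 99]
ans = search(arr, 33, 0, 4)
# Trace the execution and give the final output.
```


search(arr, 33, 0, 4)
lo=0, hi=4, mid=2, arr[mid]=27
27 < 33, search right half
lo=3, hi=4, mid=3, arr[mid]=33
arr[3] == 33, found at index 3
= 3


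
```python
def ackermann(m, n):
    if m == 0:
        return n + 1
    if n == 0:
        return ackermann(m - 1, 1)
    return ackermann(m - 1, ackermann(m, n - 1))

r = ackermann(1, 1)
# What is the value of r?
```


ackermann(1, 1)
= ackermann(0, ackermann(1, 0))
First compute ackermann(1, 0) = 2
= ackermann(0, 2)
= 3


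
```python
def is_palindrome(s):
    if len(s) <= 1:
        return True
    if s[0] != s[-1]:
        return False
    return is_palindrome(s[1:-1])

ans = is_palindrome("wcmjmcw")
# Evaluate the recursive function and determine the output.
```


is_palindrome("wcmjmcw")
"wcmjmcw": s[0]='w' == s[-1]='w' -> is_palindrome("cmjmc")
"cmjmc": s[0]='c' == s[-1]='c' -> is_palindrome("mjm")
"mjm": s[0]='m' == s[-1]='m' -> is_palindrome("j")
"j": len <= 1 -> True
= True


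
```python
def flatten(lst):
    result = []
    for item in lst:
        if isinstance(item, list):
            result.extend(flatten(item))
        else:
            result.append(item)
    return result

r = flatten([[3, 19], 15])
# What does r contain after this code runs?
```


flatten([[3, 19], 15])
Processing each element:
  [3, 19] is a list -> flatten recursively -> [3, 19]
  15 is not a list -> append 15
= [3, 19, 15]


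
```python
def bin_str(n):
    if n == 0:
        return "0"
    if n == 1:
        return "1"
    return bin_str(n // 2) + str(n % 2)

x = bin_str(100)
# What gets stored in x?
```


bin_str(100)
= bin_str(50) + "0"
= bin_str(25) + "0" + "0"
= bin_str(12) + "1" + "0" + "0"
= bin_str(6) + "0" + "1" + "0" + "0"
= bin_str(3) + "0" + "0" + "1" + "0" + "0"
= bin_str(1) + "1" + "0" + "0" + "1" + "0" + "0"
= "1" + "1" + "0" + "0" + "1" + "0" + "0"
= "1100100"


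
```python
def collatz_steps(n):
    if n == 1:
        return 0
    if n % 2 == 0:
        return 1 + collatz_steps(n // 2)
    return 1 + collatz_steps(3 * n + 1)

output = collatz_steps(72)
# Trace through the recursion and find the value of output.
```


collatz_steps(72)
72 is even -> collatz_steps(36)
36 is even -> collatz_steps(18)
18 is even -> collatz_steps(9)
9 is odd -> 3*9+1 = 28 -> collatz_steps(28)
28 is even -> collatz_steps(14)
14 is even -> collatz_steps(7)
7 is odd -> 3*7+1 = 22 -> collatz_steps(22)
22 is even -> collatz_steps(11)
11 is odd -> 3*11+1 = 34 -> collatz_steps(34)
34 is even -> collatz_steps(17)
17 is odd -> 3*17+1 = 52 -> collatz_steps(52)
52 is even -> collatz_steps(26)
26 is even -> collatz_steps(13)
13 is odd -> 3*13+1 = 40 -> collatz_steps(40)
40 is even -> collatz_steps(20)
20 is even -> collatz_steps(10)
10 is even -> collatz_steps(5)
5 is odd -> 3*5+1 = 16 -> collatz_steps(16)
16 is even -> collatz_steps(8)
8 is even -> collatz_steps(4)
4 is even -> collatz_steps(2)
2 is even -> collatz_steps(1)
Reached 1 after 22 steps
= 22


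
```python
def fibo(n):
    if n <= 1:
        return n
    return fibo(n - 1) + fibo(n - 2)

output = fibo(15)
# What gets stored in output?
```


fibo(15)
= fibo(14) + fibo(13)
= (fibo(13) + fibo(12)) + fibo(13)
Computing bottom-up: fibo(0)=0, fibo(1)=1, fibo(2)=1, fibo(3)=2, fibo(4)=3, fibo(5)=5, fibo(6)=8, fibo(7)=13, fibo(8)=21, fibo(9)=34, fibo(10)=55, fibo(11)=89, fibo(12)=144, fibo(13)=233, fibo(14)=377, fibo(15)=610
= 610


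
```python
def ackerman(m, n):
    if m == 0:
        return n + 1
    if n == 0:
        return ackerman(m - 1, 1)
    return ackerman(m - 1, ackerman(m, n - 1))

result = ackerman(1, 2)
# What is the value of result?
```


ackerman(1, 2)
= ackerman(0, ackerman(1, 1))
First compute ackerman(1, 1) = 3
= ackerman(0, 3)
= 4


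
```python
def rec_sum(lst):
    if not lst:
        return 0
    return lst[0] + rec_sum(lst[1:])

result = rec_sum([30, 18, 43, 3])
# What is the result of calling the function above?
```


rec_sum([30, 18, 43, 3])
= 30 + rec_sum([18, 43, 3])
= 30 + 18 + rec_sum([43, 3])
= 30 + 18 + 43 + rec_sum([3])
= 30 + 18 + 43 + 3 + rec_sum([])
= 30 + 18 + 43 + 3 + 0
= 94


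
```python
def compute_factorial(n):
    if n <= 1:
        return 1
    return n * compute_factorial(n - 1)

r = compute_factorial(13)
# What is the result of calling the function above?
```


compute_factorial(13)
= 13 * compute_factorial(12)
= 13 * 12 * compute_factorial(11)
= 13 * 12 * 11 * compute_factorial(10)
= 13 * 12 * 11 * 10 * compute_factorial(9)
= 13 * 12 * 11 * 10 * 9 * compute_factorial(8)
= 13 * 12 * 11 * 10 * 9 * 8 * compute_factorial(7)
= 13 * 12 * 11 * 10 * 9 * 8 * 7 * compute_factorial(6)
= 13 * 12 * 11 * 10 * 9 * 8 * 7 * 6 * compute_factorial(5)
= 13 * 12 * 11 * 10 * 9 * 8 * 7 * 6 * 5 * compute_factorial(4)
= 13 * 12 * 11 * 10 * 9 * 8 * 7 * 6 * 5 * 4 * compute_factorial(3)
= 13 * 12 * 11 * 10 * 9 * 8 * 7 * 6 * 5 * 4 * 3 * compute_factorial(2)
= 13 * 12 * 11 * 10 * 9 * 8 * 7 * 6 * 5 * 4 * 3 * 2 * compute_factorial(1)
= 13 * 12 * 11 * 10 * 9 * 8 * 7 * 6 * 5 * 4 * 3 * 2 * 1
= 6227020800


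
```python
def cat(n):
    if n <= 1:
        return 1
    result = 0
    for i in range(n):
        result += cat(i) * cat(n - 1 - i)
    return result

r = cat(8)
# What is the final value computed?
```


cat(8)
= sum of cat(i) * cat(8-1-i) for i in 0..7
First compute sub-values bottom-up:
  cat(0) = 1, cat(1) = 1
  cat(2) = 1*1 + 1*1 = 2
  cat(3) = 1*2 + 1*1 + 2*1 = 5
  cat(4) = 1*5 + 1*2 + 2*1 + 5*1 = 14
  cat(5) = 1*14 + 1*5 + 2*2 + 5*1 + 14*1 = 42
  cat(6) = 1*42 + 1*14 + 2*5 + 5*2 + 14*1 + 42*1 = 132
  cat(7) = 1*132 + 1*42 + 2*14 + 5*5 + 14*2 + 42*1 + 132*1 = 429
Now cat(8):
  cat(0)*cat(7) = 1*429 = 429
  cat(1)*cat(6) = 1*132 = 132
  cat(2)*cat(5) = 2*42 = 84
  cat(3)*cat(4) = 5*14 = 70
  cat(4)*cat(3) = 14*5 = 70
  cat(5)*cat(2) = 42*2 = 84
  cat(6)*cat(1) = 132*1 = 132
  cat(7)*cat(0) = 429*1 = 429
= 429 + 132 + 84 + 70 + 70 + 84 + 132 + 429
= 1430


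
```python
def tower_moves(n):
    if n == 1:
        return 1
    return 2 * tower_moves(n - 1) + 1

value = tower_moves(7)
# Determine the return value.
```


tower_moves(7)
= 2 * tower_moves(6) + 1
= 2 * (2 * tower_moves(5) + 1) + 1
= 2 * (2 * (2 * tower_moves(4) + 1) + 1) + 1
= 2 * (2 * (2 * (2 * tower_moves(3) + 1) + 1) + 1) + 1
= 2 * (2 * (2 * (2 * (2 * tower_moves(2) + 1) + 1) + 1) + 1) + 1
= 2 * (2 * (2 * (2 * (2 * (2 * tower_moves(1) + 1) + 1) + 1) + 1) + 1) + 1
Now compute bottom-up:
tower_moves(1) = 1
tower_moves(2) = 2 * 1 + 1 = 3
tower_moves(3) = 2 * 3 + 1 = 7
tower_moves(4) = 2 * 7 + 1 = 15
tower_moves(5) = 2 * 15 + 1 = 31
tower_moves(6) = 2 * 31 + 1 = 63
tower_moves(7) = 2 * 63 + 1 = 127
= 127


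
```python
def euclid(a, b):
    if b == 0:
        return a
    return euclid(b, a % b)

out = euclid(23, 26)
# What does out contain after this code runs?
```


euclid(23, 26)
= euclid(26, 23 % 26) = euclid(26, 23)
= euclid(23, 26 % 23) = euclid(23, 3)
= euclid(3, 23 % 3) = euclid(3, 2)
= euclid(2, 3 % 2) = euclid(2, 1)
= euclid(1, 2 % 1) = euclid(1, 0)
b == 0, return a = 1


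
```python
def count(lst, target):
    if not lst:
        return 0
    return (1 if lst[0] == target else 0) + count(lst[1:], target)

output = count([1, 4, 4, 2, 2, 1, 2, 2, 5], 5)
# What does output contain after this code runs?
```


count([1, 4, 4, 2, 2, 1, 2, 2, 5], 5)
lst[0]=1 != 5: 0 + count([4, 4, 2, 2, 1, 2, 2, 5], 5)
lst[0]=4 != 5: 0 + count([4, 2, 2, 1, 2, 2, 5], 5)
lst[0]=4 != 5: 0 + count([2, 2, 1, 2, 2, 5], 5)
lst[0]=2 != 5: 0 + count([2, 1, 2, 2, 5], 5)
lst[0]=2 != 5: 0 + count([1, 2, 2, 5], 5)
lst[0]=1 != 5: 0 + count([2, 2, 5], 5)
lst[0]=2 != 5: 0 + count([2, 5], 5)
lst[0]=2 != 5: 0 + count([5], 5)
lst[0]=5 == 5: 1 + count([], 5)
= 1


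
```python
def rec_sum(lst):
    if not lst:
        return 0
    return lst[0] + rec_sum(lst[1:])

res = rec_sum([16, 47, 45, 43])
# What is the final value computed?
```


rec_sum([16, 47, 45, 43])
= 16 + rec_sum([47, 45, 43])
= 16 + 47 + rec_sum([45, 43])
= 16 + 47 + 45 + rec_sum([43])
= 16 + 47 + 45 + 43 + rec_sum([])
= 16 + 47 + 45 + 43 + 0
= 151


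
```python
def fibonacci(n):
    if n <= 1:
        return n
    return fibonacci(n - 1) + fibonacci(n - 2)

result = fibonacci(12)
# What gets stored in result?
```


fibonacci(12)
= fibonacci(11) + fibonacci(10)
= (fibonacci(10) + fibonacci(9)) + fibonacci(10)
Computing bottom-up: fibonacci(0)=0, fibonacci(1)=1, fibonacci(2)=1, fibonacci(3)=2, fibonacci(4)=3, fibonacci(5)=5, fibonacci(6)=8, fibonacci(7)=13, fibonacci(8)=21, fibonacci(9)=34, fibonacci(10)=55, fibonacci(11)=89, fibonacci(12)=144
= 144


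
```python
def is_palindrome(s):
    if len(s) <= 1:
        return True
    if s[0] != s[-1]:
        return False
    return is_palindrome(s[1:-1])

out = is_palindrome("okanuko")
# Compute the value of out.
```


is_palindrome("okanuko")
"okanuko": s[0]='o' == s[-1]='o' -> is_palindrome("kanuk")
"kanuk": s[0]='k' == s[-1]='k' -> is_palindrome("anu")
"anu": s[0]='a' != s[-1]='u' -> False
= False


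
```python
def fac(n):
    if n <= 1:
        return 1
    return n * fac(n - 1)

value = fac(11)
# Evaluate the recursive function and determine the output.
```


fac(11)
= 11 * fac(10)
= 11 * 10 * fac(9)
= 11 * 10 * 9 * fac(8)
= 11 * 10 * 9 * 8 * fac(7)
= 11 * 10 * 9 * 8 * 7 * fac(6)
= 11 * 10 * 9 * 8 * 7 * 6 * fac(5)
= 11 * 10 * 9 * 8 * 7 * 6 * 5 * fac(4)
= 11 * 10 * 9 * 8 * 7 * 6 * 5 * 4 * fac(3)
= 11 * 10 * 9 * 8 * 7 * 6 * 5 * 4 * 3 * fac(2)
= 11 * 10 * 9 * 8 * 7 * 6 * 5 * 4 * 3 * 2 * fac(1)
= 11 * 10 * 9 * 8 * 7 * 6 * 5 * 4 * 3 * 2 * 1
= 39916800


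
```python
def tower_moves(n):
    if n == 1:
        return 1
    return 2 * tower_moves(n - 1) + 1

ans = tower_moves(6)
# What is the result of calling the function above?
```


tower_moves(6)
= 2 * tower_moves(5) + 1
= 2 * (2 * tower_moves(4) + 1) + 1
= 2 * (2 * (2 * tower_moves(3) + 1) + 1) + 1
= 2 * (2 * (2 * (2 * tower_moves(2) + 1) + 1) + 1) + 1
= 2 * (2 * (2 * (2 * (2 * tower_moves(1) + 1) + 1) + 1) + 1) + 1
Now compute bottom-up:
tower_moves(1) = 1
tower_moves(2) = 2 * 1 + 1 = 3
tower_moves(3) = 2 * 3 + 1 = 7
tower_moves(4) = 2 * 7 + 1 = 15
tower_moves(5) = 2 * 15 + 1 = 31
tower_moves(6) = 2 * 31 + 1 = 63
= 63


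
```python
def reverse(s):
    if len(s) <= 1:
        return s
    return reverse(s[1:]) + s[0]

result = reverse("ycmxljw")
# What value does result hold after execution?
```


reverse("ycmxljw")
= reverse("cmxljw") + "y"
= reverse("mxljw") + "c" + "y"
= reverse("xljw") + "m" + "c" + "y"
= reverse("ljw") + "x" + "m" + "c" + "y"
= reverse("jw") + "l" + "x" + "m" + "c" + "y"
= reverse("w") + "j" + "l" + "x" + "m" + "c" + "y"
= "w" + "j" + "l" + "x" + "m" + "c" + "y"
= "wjlxmcy"


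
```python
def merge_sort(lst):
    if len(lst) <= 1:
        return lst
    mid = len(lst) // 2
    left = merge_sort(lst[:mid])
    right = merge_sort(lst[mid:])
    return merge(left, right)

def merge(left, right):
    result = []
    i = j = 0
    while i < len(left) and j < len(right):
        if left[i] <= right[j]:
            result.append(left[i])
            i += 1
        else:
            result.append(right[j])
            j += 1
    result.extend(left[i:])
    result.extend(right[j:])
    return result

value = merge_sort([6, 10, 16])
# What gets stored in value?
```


merge_sort([6, 10, 16])
Split into [6] and [10, 16]
Left sorted: [6]
Right sorted: [10, 16]
Merge [6] and [10, 16]
= [6, 10, 16]


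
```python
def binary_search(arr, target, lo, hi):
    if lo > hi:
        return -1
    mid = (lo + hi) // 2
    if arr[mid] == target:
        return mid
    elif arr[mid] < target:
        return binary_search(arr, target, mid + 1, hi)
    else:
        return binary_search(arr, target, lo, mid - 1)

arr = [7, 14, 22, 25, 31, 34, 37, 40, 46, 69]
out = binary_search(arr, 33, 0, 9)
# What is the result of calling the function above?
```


binary_search(arr, 33, 0, 9)
lo=0, hi=9, mid=4, arr[mid]=31
31 < 33, search right half
lo=5, hi=9, mid=7, arr[mid]=40
40 > 33, search left half
lo=5, hi=6, mid=5, arr[mid]=34
34 > 33, search left half
lo > hi, target not found, return -1
= -1


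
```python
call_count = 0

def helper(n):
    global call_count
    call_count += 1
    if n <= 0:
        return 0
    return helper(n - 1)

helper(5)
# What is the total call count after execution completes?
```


helper(5) calls helper(4) calls ... calls helper(0)
Total calls: 5 + 1 (for base case) = 6


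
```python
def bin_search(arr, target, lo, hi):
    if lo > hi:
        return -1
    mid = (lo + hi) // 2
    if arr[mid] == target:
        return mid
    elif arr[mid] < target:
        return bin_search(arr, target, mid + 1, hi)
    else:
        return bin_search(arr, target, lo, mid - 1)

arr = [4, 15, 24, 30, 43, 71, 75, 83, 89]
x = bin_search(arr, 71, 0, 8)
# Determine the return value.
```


bin_search(arr, 71, 0, 8)
lo=0, hi=8, mid=4, arr[mid]=43
43 < 71, search right half
lo=5, hi=8, mid=6, arr[mid]=75
75 > 71, search left half
lo=5, hi=5, mid=5, arr[mid]=71
arr[5] == 71, found at index 5
= 5


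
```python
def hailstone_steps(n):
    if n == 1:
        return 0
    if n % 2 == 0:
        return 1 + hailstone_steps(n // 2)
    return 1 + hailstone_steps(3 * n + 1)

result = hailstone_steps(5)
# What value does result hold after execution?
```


hailstone_steps(5)
5 is odd -> 3*5+1 = 16 -> hailstone_steps(16)
16 is even -> hailstone_steps(8)
8 is even -> hailstone_steps(4)
4 is even -> hailstone_steps(2)
2 is even -> hailstone_steps(1)
Reached 1 after 5 steps
= 5


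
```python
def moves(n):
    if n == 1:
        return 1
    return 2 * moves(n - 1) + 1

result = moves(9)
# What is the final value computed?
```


moves(9)
= 2 * moves(8) + 1
= 2 * (2 * moves(7) + 1) + 1
= 2 * (2 * (2 * moves(6) + 1) + 1) + 1
= 2 * (2 * (2 * (2 * moves(5) + 1) + 1) + 1) + 1
= 2 * (2 * (2 * (2 * (2 * moves(4) + 1) + 1) + 1) + 1) + 1
= 2 * (2 * (2 * (2 * (2 * (2 * moves(3) + 1) + 1) + 1) + 1) + 1) + 1
= 2 * (2 * (2 * (2 * (2 * (2 * (2 * moves(2) + 1) + 1) + 1) + 1) + 1) + 1) + 1
= 2 * (2 * (2 * (2 * (2 * (2 * (2 * (2 * moves(1) + 1) + 1) + 1) + 1) + 1) + 1) + 1) + 1
Now compute bottom-up:
moves(1) = 1
moves(2) = 2 * 1 + 1 = 3
moves(3) = 2 * 3 + 1 = 7
moves(4) = 2 * 7 + 1 = 15
moves(5) = 2 * 15 + 1 = 31
moves(6) = 2 * 31 + 1 = 63
moves(7) = 2 * 63 + 1 = 127
moves(8) = 2 * 127 + 1 = 255
moves(9) = 2 * 255 + 1 = 511
= 511


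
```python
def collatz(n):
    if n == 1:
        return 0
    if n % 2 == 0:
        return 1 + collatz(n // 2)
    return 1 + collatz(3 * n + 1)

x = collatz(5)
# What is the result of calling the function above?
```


collatz(5)
5 is odd -> 3*5+1 = 16 -> collatz(16)
16 is even -> collatz(8)
8 is even -> collatz(4)
4 is even -> collatz(2)
2 is even -> collatz(1)
Reached 1 after 5 steps
= 5


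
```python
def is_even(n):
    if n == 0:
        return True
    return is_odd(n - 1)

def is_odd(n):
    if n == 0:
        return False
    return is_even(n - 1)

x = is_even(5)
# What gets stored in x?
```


is_even(5)
= is_odd(4)
= is_even(3)
= is_odd(2)
= is_even(1)
= is_odd(0)
n == 0: return False
= False


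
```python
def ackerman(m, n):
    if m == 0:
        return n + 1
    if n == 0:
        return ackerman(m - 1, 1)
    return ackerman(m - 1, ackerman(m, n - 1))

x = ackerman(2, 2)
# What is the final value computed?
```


ackerman(2, 2)
= ackerman(1, ackerman(2, 1))
First compute ackerman(2, 1) = 5
= ackerman(1, 5)
= 7


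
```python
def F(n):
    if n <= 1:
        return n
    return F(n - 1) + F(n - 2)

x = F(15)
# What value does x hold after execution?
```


F(15)
= F(14) + F(13)
= (F(13) + F(12)) + F(13)
Computing bottom-up: F(0)=0, F(1)=1, F(2)=1, F(3)=2, F(4)=3, F(5)=5, F(6)=8, F(7)=13, F(8)=21, F(9)=34, F(10)=55, F(11)=89, F(12)=144, F(13)=233, F(14)=377, F(15)=610
= 610


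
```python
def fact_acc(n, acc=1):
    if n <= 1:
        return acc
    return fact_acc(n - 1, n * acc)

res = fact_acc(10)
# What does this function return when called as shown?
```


fact_acc(10, 1)
= fact_acc(9, 10 * 1) = fact_acc(9, 10)
= fact_acc(8, 9 * 10) = fact_acc(8, 90)
= fact_acc(7, 8 * 90) = fact_acc(7, 720)
= fact_acc(6, 7 * 720) = fact_acc(6, 5040)
= fact_acc(5, 6 * 5040) = fact_acc(5, 30240)
= fact_acc(4, 5 * 30240) = fact_acc(4, 151200)
= fact_acc(3, 4 * 151200) = fact_acc(3, 604800)
= fact_acc(2, 3 * 604800) = fact_acc(2, 1814400)
= fact_acc(1, 2 * 1814400) = fact_acc(1, 3628800)
n <= 1, return acc = 3628800


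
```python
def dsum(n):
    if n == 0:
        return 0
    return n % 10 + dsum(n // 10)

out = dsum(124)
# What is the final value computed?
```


dsum(124)
= 4 + dsum(12)
= 4 + 2 + dsum(1)
= 4 + 2 + 1 + dsum(0)
= 4 + 2 + 1 + 0
= 7


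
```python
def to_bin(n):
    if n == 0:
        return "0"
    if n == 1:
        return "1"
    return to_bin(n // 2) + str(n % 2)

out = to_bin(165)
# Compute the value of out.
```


to_bin(165)
= to_bin(82) + "1"
= to_bin(41) + "0" + "1"
= to_bin(20) + "1" + "0" + "1"
= to_bin(10) + "0" + "1" + "0" + "1"
= to_bin(5) + "0" + "0" + "1" + "0" + "1"
= to_bin(2) + "1" + "0" + "0" + "1" + "0" + "1"
= to_bin(1) + "0" + "1" + "0" + "0" + "1" + "0" + "1"
= "1" + "0" + "1" + "0" + "0" + "1" + "0" + "1"
= "10100101"


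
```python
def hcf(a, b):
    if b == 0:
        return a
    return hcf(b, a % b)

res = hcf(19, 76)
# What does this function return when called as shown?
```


hcf(19, 76)
= hcf(76, 19 % 76) = hcf(76, 19)
= hcf(19, 76 % 19) = hcf(19, 0)
b == 0, return a = 19


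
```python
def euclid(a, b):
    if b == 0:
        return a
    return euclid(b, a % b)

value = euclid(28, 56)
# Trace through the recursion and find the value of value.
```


euclid(28, 56)
= euclid(56, 28 % 56) = euclid(56, 28)
= euclid(28, 56 % 28) = euclid(28, 0)
b == 0, return a = 28


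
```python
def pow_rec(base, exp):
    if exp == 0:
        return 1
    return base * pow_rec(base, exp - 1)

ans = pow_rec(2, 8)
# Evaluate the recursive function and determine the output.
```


pow_rec(2, 8)
= 2 * pow_rec(2, 7)
= 2 * 2 * pow_rec(2, 6)
= 2 * 2 * 2 * pow_rec(2, 5)
= 2 * 2 * 2 * 2 * pow_rec(2, 4)
= 2 * 2 * 2 * 2 * 2 * pow_rec(2, 3)
= 2 * 2 * 2 * 2 * 2 * 2 * pow_rec(2, 2)
= 2 * 2 * 2 * 2 * 2 * 2 * 2 * pow_rec(2, 1)
= 2 * 2 * 2 * 2 * 2 * 2 * 2 * 2 * pow_rec(2, 0)
= 2 * 2 * 2 * 2 * 2 * 2 * 2 * 2 * 1
= 256


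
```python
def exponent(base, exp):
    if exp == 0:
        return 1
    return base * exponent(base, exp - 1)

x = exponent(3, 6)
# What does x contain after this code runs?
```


exponent(3, 6)
= 3 * exponent(3, 5)
= 3 * 3 * exponent(3, 4)
= 3 * 3 * 3 * exponent(3, 3)
= 3 * 3 * 3 * 3 * exponent(3, 2)
= 3 * 3 * 3 * 3 * 3 * exponent(3, 1)
= 3 * 3 * 3 * 3 * 3 * 3 * exponent(3, 0)
= 3 * 3 * 3 * 3 * 3 * 3 * 1
= 729


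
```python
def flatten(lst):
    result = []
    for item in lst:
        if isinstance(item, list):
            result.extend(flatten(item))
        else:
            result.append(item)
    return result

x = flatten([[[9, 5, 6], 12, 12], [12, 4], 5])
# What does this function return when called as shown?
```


flatten([[[9, 5, 6], 12, 12], [12, 4], 5])
Processing each element:
  [[9, 5, 6], 12, 12] is a list -> flatten recursively -> [9, 5, 6, 12, 12]
  [12, 4] is a list -> flatten recursively -> [12, 4]
  5 is not a list -> append 5
= [9, 5, 6, 12, 12, 12, 4, 5]


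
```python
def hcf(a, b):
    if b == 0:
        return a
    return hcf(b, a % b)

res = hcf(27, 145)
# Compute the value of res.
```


hcf(27, 145)
= hcf(145, 27 % 145) = hcf(145, 27)
= hcf(27, 145 % 27) = hcf(27, 10)
= hcf(10, 27 % 10) = hcf(10, 7)
= hcf(7, 10 % 7) = hcf(7, 3)
= hcf(3, 7 % 3) = hcf(3, 1)
= hcf(1, 3 % 1) = hcf(1, 0)
b == 0, return a = 1


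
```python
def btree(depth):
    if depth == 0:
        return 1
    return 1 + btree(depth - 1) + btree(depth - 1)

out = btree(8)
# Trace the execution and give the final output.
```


btree(8)
= 1 + btree(7) + btree(7)
= 1 + 2 * btree(7)
btree(k) = 2^(k+1) - 1
btree(0) = 1
btree(1) = 3
btree(2) = 7
btree(3) = 15
btree(4) = 31
btree(8) = 2^9 - 1 = 511


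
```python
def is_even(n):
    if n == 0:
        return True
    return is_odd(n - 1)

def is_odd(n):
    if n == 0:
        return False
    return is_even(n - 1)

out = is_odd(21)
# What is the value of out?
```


is_odd(21)
= is_even(20)
= is_odd(19)
= is_even(18)
= is_odd(17)
= is_even(16)
= is_odd(15)
= is_even(14)
= is_odd(13)
= is_even(12)
= is_odd(11)
= is_even(10)
= is_odd(9)
= is_even(8)
= is_odd(7)
= is_even(6)
= is_odd(5)
= is_even(4)
= is_odd(3)
= is_even(2)
= is_odd(1)
= is_even(0)
n == 0: return True
= True


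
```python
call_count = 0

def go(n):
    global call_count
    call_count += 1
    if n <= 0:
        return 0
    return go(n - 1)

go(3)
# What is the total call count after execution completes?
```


go(3) calls go(2) calls ... calls go(0)
Total calls: 3 + 1 (for base case) = 4


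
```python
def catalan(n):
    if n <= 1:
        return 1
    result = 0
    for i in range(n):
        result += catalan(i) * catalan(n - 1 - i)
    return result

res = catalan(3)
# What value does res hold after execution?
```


catalan(3)
= sum of catalan(i) * catalan(3-1-i) for i in 0..2
First compute sub-values bottom-up:
  catalan(0) = 1, catalan(1) = 1
  catalan(2) = 1*1 + 1*1 = 2
Now catalan(3):
  catalan(0)*catalan(2) = 1*2 = 2
  catalan(1)*catalan(1) = 1*1 = 1
  catalan(2)*catalan(0) = 2*1 = 2
= 2 + 1 + 2
= 5


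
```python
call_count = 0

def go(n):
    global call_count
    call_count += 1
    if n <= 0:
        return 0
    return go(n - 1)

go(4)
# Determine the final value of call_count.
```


go(4) calls go(3) calls ... calls go(0)
Total calls: 4 + 1 (for base case) = 5


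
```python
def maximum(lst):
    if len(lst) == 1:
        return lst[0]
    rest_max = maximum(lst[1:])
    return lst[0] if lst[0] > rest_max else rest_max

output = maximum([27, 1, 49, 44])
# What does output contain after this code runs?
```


maximum([27, 1, 49, 44])
= compare 27 with maximum([1, 49, 44])
= compare 1 with maximum([49, 44])
= compare 49 with maximum([44])
Base: maximum([44]) = 44
compare 49 with 44: max = 49
compare 1 with 49: max = 49
compare 27 with 49: max = 49
= 49


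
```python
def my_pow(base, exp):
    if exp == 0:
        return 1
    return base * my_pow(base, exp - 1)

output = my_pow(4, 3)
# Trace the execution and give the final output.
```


my_pow(4, 3)
= 4 * my_pow(4, 2)
= 4 * 4 * my_pow(4, 1)
= 4 * 4 * 4 * my_pow(4, 0)
= 4 * 4 * 4 * 1
= 64


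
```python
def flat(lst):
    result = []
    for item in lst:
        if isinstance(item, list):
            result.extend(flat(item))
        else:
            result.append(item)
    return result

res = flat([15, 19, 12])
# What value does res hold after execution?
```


flat([15, 19, 12])
Processing each element:
  15 is not a list -> append 15
  19 is not a list -> append 19
  12 is not a list -> append 12
= [15, 19, 12]


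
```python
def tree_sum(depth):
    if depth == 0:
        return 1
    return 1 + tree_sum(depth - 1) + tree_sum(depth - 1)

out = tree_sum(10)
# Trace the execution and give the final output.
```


tree_sum(10)
= 1 + tree_sum(9) + tree_sum(9)
= 1 + 2 * tree_sum(9)
tree_sum(k) = 2^(k+1) - 1
tree_sum(0) = 1
tree_sum(1) = 3
tree_sum(2) = 7
tree_sum(3) = 15
tree_sum(4) = 31
tree_sum(10) = 2^11 - 1 = 2047


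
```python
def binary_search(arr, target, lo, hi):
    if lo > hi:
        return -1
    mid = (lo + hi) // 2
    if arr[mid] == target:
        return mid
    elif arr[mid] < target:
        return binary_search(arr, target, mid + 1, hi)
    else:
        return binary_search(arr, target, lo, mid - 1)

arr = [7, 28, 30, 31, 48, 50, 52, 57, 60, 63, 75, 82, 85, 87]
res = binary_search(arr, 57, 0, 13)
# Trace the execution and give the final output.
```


binary_search(arr, 57, 0, 13)
lo=0, hi=13, mid=6, arr[mid]=52
52 < 57, search right half
lo=7, hi=13, mid=10, arr[mid]=75
75 > 57, search left half
lo=7, hi=9, mid=8, arr[mid]=60
60 > 57, search left half
lo=7, hi=7, mid=7, arr[mid]=57
arr[7] == 57, found at index 7
= 7
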